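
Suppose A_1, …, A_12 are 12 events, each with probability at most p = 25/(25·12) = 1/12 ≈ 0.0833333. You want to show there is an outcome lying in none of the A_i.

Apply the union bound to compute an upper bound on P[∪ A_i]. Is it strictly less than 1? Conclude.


Union bound: P[∪_{i=1}^{12} A_i] ≤ Σ_i P[A_i] ≤ 12·p = 12·(1/12) = 1.
Numerically: 1 ≈ 1.0000000.
Is 1 < 1? NO.
Since the bound 1 is ≥ 1, the union bound is uninformative here; it does NOT by itself certify existence.

12·p = 1 ≈ 1.0000000; existence NOT certified by the union bound.


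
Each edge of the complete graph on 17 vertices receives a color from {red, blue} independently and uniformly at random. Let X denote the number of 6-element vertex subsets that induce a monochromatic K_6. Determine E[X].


Let X = Σ_S X_S over the C(17, 6) = 12376 subsets S of size 6, where X_S = 1 if the K_6 on S is monochromatic.
For a fixed S, the K_6 on S has C(6, 2) = 15 edges. P[all 15 edges red] = (1/2)^15, and likewise for blue, so P[monochromatic] = 2·(1/2)^15 = 2^{1 − 15} = 1/16384.
By linearity: E[X] = C(17, 6) · 2^{1 − 15} = 12376 · 1/16384 = 1547/2048.
Numerically: E[X] ≈ 0.755.

E[X] = C(17,6)·2^(1−C(6,2)) = 1547/2048 ≈ 0.755.


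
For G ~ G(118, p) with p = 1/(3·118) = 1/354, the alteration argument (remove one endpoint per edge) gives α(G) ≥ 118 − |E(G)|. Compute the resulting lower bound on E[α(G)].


E[|E(G)|] = C(118, 2)·p = 6903 · (1/354) = 39/2.
E[α(G)] ≥ n − E[|E(G)|] = 118 − 39/2 = 197/2.
Numerically: ≈ 98.5000.
(This is only a lower bound; the true E[α(G)] may be larger.)

E[α(G)] ≥ 197/2 ≈ 98.5000.


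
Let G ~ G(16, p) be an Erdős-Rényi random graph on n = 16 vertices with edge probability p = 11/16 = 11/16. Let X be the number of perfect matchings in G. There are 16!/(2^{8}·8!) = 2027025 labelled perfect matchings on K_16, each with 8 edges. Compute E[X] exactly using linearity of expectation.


K_16 has 16!/(2^{8}·8!) = 2027025 labelled perfect matchings.
For each such perfect matching H, let X_H = 1 if all 8 edges of H are present in G. Then P[X_H = 1] = p^{8} = (11/16)^{8} = 214358881/4294967296.
By linearity of expectation: E[X] = Σ_H E[X_H] = 2027025 · p^{8} = 2027025 · 214358881/4294967296 = 434510810759025/4294967296.
Numerically: E[X] ≈ 101167.

E[X] = 2027025 · (11/16)^{8} = 434510810759025/4294967296 ≈ 101167.


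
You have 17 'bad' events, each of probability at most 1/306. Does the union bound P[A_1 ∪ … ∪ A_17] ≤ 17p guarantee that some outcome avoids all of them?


Union bound: P[∪_{i=1}^{17} A_i] ≤ Σ_i P[A_i] ≤ 17·p = 17·(1/306) = 1/18.
Numerically: 1/18 ≈ 0.0555556.
Is 1/18 < 1? YES.
Since P[∪ A_i] ≤ 1/18 < 1, the complement has P[∩ A_i^c] ≥ 1 − 1/18 = 17/18 > 0, so some outcome avoids every A_i.

17·p = 1/18 ≈ 0.0555556; existence CERTIFIED by the union bound.


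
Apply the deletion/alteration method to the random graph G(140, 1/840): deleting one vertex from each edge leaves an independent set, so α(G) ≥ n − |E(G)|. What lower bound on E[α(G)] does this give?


E[|E(G)|] = C(140, 2)·p = 9730 · (1/840) = 139/12.
E[α(G)] ≥ n − E[|E(G)|] = 140 − 139/12 = 1541/12.
Numerically: ≈ 128.41667.
(This is only a lower bound; the true E[α(G)] may be larger.)

E[α(G)] ≥ 1541/12 ≈ 128.41667.


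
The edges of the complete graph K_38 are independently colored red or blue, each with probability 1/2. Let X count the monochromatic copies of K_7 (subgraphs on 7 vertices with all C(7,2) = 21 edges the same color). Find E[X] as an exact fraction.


Let X = Σ_S X_S over the C(38, 7) = 12620256 subsets S of size 7, where X_S = 1 if the K_7 on S is monochromatic.
For a fixed S, the K_7 on S has C(7, 2) = 21 edges. P[all 21 edges red] = (1/2)^21, and likewise for blue, so P[monochromatic] = 2·(1/2)^21 = 2^{1 − 21} = 1/1048576.
By linearity: E[X] = C(38, 7) · 2^{1 − 21} = 12620256 · 1/1048576 = 394383/32768.
Numerically: E[X] ≈ 12.03561.

E[X] = C(38,7)·2^(1−C(7,2)) = 394383/32768 ≈ 12.03561.


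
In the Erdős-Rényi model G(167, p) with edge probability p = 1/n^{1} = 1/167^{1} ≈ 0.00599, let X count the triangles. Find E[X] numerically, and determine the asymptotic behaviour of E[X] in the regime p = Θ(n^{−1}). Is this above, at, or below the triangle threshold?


Number of potential triangles: C(167, 3) = 762355.
Each occurs with probability p³ ≈ (0.00599)³ ≈ 2.14709e-07.
By linearity: E[X] = C(167, 3)·p³ ≈ 762355 · 2.14709e-07 ≈ 0.164.
Here α = 1, so p = 1/n is exactly at the triangle threshold p ~ 1/n. Asymptotically E[X] → c³/6 = 1³/6 = 1/6 ≈ 0.167, a bounded constant. In this regime the triangle count is asymptotically Poisson(c³/6).

E[X] ≈ 0.164; in regime p = Θ(1/n^{1}) E[X] stays bounded (at the triangle threshold p ~ 1/n).


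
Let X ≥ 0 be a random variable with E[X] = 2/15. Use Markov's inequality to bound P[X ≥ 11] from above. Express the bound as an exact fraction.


μ = E[X] = 2/15, a = 11.
Markov: P[X ≥ 11] ≤ μ/a = (2/15)/11 = 2/165.
Numerically: ≈ 0.012121.
(Since a = 11 > μ = 0.133333, the bound 2/165 is < 1 and informative.)

P[X ≥ 11] ≤ 2/165 ≈ 0.012121.


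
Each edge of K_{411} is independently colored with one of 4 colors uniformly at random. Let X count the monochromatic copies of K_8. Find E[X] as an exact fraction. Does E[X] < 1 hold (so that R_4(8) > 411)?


E[X] = C(411, 8) · 4^{1 − 28} = 18855821462126715 · 4^{−27} = 18855821462126715/18014398509481984.
As a reduced fraction: E[X] = 18855821462126715/18014398509481984 ≈ 1.046708.
Is E[X] < 1? NO.
Since E[X] ≥ 1, the first-moment bound is inconclusive at n = 411; it does NOT by itself certify R_4(8) > 411.

E[X] = 18855821462126715/18014398509481984 ≈ 1.046708; E[X] ≥ 1; first-moment method inconclusive here.


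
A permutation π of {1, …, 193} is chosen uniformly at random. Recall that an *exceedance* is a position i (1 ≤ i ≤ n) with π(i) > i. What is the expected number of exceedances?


Write X = Σ_{i=1}^{193} X_i, where X_i = 1_{π(i) > i}.
For each fixed i, π(i) is uniform over {1, …, 193} (marginal of a uniform permutation), so P[π(i) > i] = (n − i)/n. Summing: Σ_{i=1}^{193} (n − i)/n = (0 + 1 + … + 192)/193 = 193(193 − 1)/(2·193) = (193 − 1)/2.
Hence E[X] = Σ_{i=1}^{193} (193 − i)/193 = 96 ≈ 96.000.

E[X] = 96 = 96.000.


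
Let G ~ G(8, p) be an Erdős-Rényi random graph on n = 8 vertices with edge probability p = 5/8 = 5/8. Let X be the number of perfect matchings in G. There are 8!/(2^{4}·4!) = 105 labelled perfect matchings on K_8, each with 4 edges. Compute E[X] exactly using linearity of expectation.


K_8 has 8!/(2^{4}·4!) = 105 labelled perfect matchings.
For each such perfect matching H, let X_H = 1 if all 4 edges of H are present in G. Then P[X_H = 1] = p^{4} = (5/8)^{4} = 625/4096.
By linearity: E[X] = Σ_H E[X_H] = 105 · p^{4} = 105 · 625/4096 = 65625/4096.
Numerically: E[X] ≈ 16.0217.

E[X] = 105 · (5/8)^{4} = 65625/4096 ≈ 16.0217.


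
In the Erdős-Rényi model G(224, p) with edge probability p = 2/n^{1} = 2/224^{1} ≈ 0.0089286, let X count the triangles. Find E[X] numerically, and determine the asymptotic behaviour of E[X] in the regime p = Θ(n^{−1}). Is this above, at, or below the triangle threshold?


Number of potential triangles: C(224, 3) = 1848224.
Each occurs with probability p³ ≈ (0.0089286)³ ≈ 7.1178025e-07.
By linearity: E[X] = C(224, 3)·p³ ≈ 1848224 · 7.1178025e-07 ≈ 1.31553.
Here α = 1, so p = 2/n is exactly at the triangle threshold p ~ 1/n. Asymptotically E[X] → c³/6 = 2³/6 = 4/3 ≈ 1.33333, a bounded constant. In this regime the triangle count is asymptotically Poisson(c³/6).

E[X] ≈ 1.31553; in regime p = Θ(1/n^{1}) E[X] stays bounded (at the triangle threshold p ~ 1/n).


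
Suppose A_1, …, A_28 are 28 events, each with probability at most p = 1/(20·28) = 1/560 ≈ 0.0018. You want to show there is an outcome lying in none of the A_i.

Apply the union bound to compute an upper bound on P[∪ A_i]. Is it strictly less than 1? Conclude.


Union bound: P[∪_{i=1}^{28} A_i] ≤ Σ_i P[A_i] ≤ 28·p = 28·(1/560) = 1/20.
Numerically: 1/20 ≈ 0.0500.
Is 1/20 < 1? YES.
Since P[∪ A_i] ≤ 1/20 < 1, the complement has P[∩ A_i^c] ≥ 1 − 1/20 = 19/20 > 0, so some outcome avoids every A_i.

28·p = 1/20 ≈ 0.0500; existence CERTIFIED by the union bound.


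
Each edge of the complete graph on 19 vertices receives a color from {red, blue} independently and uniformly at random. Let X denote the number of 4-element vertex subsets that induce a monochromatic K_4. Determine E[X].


Let X = Σ_S X_S over the C(19, 4) = 3876 subsets S of size 4, where X_S = 1 if the K_4 on S is monochromatic.
For a fixed S, the K_4 on S has C(4, 2) = 6 edges. P[all 6 edges red] = (1/2)^6, and likewise for blue, so P[monochromatic] = 2·(1/2)^6 = 2^{1 − 6} = 1/32.
Summing: E[X] = C(19, 4) · 2^{1 − 6} = 3876 · 1/32 = 969/8.
Numerically: E[X] ≈ 121.12500.

E[X] = C(19,4)·2^(1−C(4,2)) = 969/8 ≈ 121.12500.


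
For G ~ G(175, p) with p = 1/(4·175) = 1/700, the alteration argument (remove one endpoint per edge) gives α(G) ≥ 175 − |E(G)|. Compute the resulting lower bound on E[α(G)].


E[|E(G)|] = C(175, 2)·p = 15225 · (1/700) = 87/4.
E[α(G)] ≥ n − E[|E(G)|] = 175 − 87/4 = 613/4.
Numerically: ≈ 153.250.
(This is only a lower bound; the true E[α(G)] may be larger.)

E[α(G)] ≥ 613/4 ≈ 153.250.


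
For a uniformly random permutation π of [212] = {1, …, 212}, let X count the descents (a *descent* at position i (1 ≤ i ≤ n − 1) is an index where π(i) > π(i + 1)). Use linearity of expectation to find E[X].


Write X = Σ X_I over i = 1, …, 211, with X_I the indicator of one descent.
There are 211 indicators.
For each fixed i, the pair (π(i), π(i+1)) is a uniformly random ordered pair of distinct values from {1, …, 212}; by symmetry P[π(i) > π(i+1)] = 1/2.
By linearity: E[X] = 211 · (1/2) = (212 − 1) · (1/2) = 211/2 ≈ 105.5000.

E[X] = 211/2 = 105.5000.


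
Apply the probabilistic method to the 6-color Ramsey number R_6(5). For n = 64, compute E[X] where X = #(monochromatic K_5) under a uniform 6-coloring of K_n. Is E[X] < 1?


E[X] = C(64, 5) · 6^{1 − 10} = 7624512 · 6^{−9} = 7624512/10077696.
As a reduced fraction: E[X] = 13237/17496 ≈ 0.75657.
Is E[X] < 1? YES.
Since E[X] < 1, there exists a 6-coloring of K_{64} with no monochromatic K_5; hence R_6(5) > 64.

E[X] = 13237/17496 ≈ 0.75657; E[X] < 1, so R_6(5) > 64.


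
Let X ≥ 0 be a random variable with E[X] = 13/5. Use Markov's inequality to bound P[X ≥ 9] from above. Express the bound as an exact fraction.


μ = E[X] = 13/5, a = 9.
Markov: P[X ≥ 9] ≤ μ/a = (13/5)/9 = 13/45.
Numerically: ≈ 0.289.
(Since a = 9 > μ = 2.600, the bound 13/45 is < 1 and informative.)

P[X ≥ 9] ≤ 13/45 ≈ 0.289.


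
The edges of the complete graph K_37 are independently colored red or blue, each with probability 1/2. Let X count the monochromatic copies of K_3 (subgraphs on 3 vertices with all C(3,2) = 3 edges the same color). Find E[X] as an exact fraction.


Let X = Σ_S X_S over the C(37, 3) = 7770 subsets S of size 3, where X_S = 1 if the K_3 on S is monochromatic.
For a fixed S, the K_3 on S has C(3, 2) = 3 edges. P[all 3 edges red] = (1/2)^3, and likewise for blue, so P[monochromatic] = 2·(1/2)^3 = 2^{1 − 3} = 1/4.
By linearity of expectation: E[X] = C(37, 3) · 2^{1 − 3} = 7770 · 1/4 = 3885/2.
Numerically: E[X] ≈ 1942.500.

E[X] = C(37,3)·2^(1−C(3,2)) = 3885/2 ≈ 1942.500.


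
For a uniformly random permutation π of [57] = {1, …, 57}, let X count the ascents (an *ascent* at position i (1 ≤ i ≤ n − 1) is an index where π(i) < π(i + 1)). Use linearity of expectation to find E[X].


Write X = Σ X_I over i = 1, …, 56, with X_I the indicator of one ascent.
There are 56 indicators.
For each fixed i, the pair (π(i), π(i+1)) is a uniformly random ordered pair of distinct values from {1, …, 57}; by symmetry P[π(i) < π(i+1)] = 1/2.
By linearity: E[X] = 56 · (1/2) = (57 − 1) · (1/2) = 28 ≈ 28.000000.

E[X] = 28 = 28.000000.


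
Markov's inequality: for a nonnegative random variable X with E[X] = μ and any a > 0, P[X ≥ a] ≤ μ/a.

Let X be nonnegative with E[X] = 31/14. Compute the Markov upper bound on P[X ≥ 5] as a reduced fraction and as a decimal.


μ = E[X] = 31/14, a = 5.
Markov: P[X ≥ 5] ≤ μ/a = (31/14)/5 = 31/70.
Numerically: ≈ 0.4429.
(Since a = 5 > μ = 2.2143, the bound 31/70 is < 1 and informative.)

P[X ≥ 5] ≤ 31/70 ≈ 0.4429.


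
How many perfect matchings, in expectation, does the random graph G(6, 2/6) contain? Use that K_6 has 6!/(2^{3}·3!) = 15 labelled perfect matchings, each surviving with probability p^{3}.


K_6 has 6!/(2^{3}·3!) = 15 labelled perfect matchings.
For each such perfect matching H, let X_H = 1 if all 3 edges of H are present in G. Then P[X_H = 1] = p^{3} = (1/3)^{3} = 1/27.
By linearity: E[X] = Σ_H E[X_H] = 15 · p^{3} = 15 · 1/27 = 5/9.
Numerically: E[X] ≈ 0.55556.

E[X] = 15 · (1/3)^{3} = 5/9 ≈ 0.55556.


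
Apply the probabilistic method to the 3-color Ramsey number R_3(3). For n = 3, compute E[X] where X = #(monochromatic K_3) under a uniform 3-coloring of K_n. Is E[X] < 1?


E[X] = C(3, 3) · 3^{1 − 3} = 1 · 3^{−2} = 1/9.
As a reduced fraction: E[X] = 1/9 ≈ 0.1111.
Is E[X] < 1? YES.
Since E[X] < 1, there exists a 3-coloring of K_{3} with no monochromatic K_3; hence R_3(3) > 3.

E[X] = 1/9 ≈ 0.1111; E[X] < 1, so R_3(3) > 3.


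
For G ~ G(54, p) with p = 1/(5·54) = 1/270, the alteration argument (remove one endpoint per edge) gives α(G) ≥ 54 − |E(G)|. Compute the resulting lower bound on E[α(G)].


E[|E(G)|] = C(54, 2)·p = 1431 · (1/270) = 53/10.
E[α(G)] ≥ n − E[|E(G)|] = 54 − 53/10 = 487/10.
Numerically: ≈ 48.700.
(This is only a lower bound; the true E[α(G)] may be larger.)

E[α(G)] ≥ 487/10 ≈ 48.700.


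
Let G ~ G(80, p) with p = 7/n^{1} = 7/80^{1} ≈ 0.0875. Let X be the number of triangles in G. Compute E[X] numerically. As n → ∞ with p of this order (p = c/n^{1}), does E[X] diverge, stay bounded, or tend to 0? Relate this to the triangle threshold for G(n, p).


Number of potential triangles: C(80, 3) = 82160.
Each occurs with probability p³ ≈ (0.0875)³ ≈ 6.6992187e-04.
By linearity: E[X] = C(80, 3)·p³ ≈ 82160 · 6.6992187e-04 ≈ 55.04078.
Here α = 1, so p = 7/n is exactly at the triangle threshold p ~ 1/n. Asymptotically E[X] → c³/6 = 7³/6 = 343/6 ≈ 57.16667, a bounded constant. In this regime the triangle count is asymptotically Poisson(c³/6).

E[X] ≈ 55.04078; in regime p = Θ(1/n^{1}) E[X] stays bounded (at the triangle threshold p ~ 1/n).


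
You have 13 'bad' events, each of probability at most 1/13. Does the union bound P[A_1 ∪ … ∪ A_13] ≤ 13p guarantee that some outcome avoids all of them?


Union bound: P[∪_{i=1}^{13} A_i] ≤ Σ_i P[A_i] ≤ 13·p = 13·(1/13) = 1.
Numerically: 1 ≈ 1.00000.
Is 1 < 1? NO.
Since the bound 1 is ≥ 1, the union bound is uninformative here; it does NOT by itself certify existence.

13·p = 1 ≈ 1.00000; existence NOT certified by the union bound.


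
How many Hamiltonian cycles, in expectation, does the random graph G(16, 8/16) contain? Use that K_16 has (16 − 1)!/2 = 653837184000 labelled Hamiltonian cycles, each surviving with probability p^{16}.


K_16 has (16 − 1)!/2 = 653837184000 labelled Hamiltonian cycles.
For each such Hamiltonian cycle H, let X_H = 1 if all 16 edges of H are present in G. Then P[X_H = 1] = p^{16} = (1/2)^{16} = 1/65536.
By linearity of expectation: E[X] = Σ_H E[X_H] = 653837184000 · p^{16} = 653837184000 · 1/65536 = 638512875/64.
Numerically: E[X] ≈ 9.97676e+06.

E[X] = 653837184000 · (1/2)^{16} = 638512875/64 ≈ 9.97676e+06.


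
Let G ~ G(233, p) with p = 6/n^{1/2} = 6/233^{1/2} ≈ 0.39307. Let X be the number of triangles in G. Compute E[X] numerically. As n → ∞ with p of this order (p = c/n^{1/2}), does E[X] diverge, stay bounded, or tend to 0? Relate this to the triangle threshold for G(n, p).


Number of potential triangles: C(233, 3) = 2081156.
Each occurs with probability p³ ≈ (0.39307)³ ≈ 6.0732320e-02.
By linearity: E[X] = C(233, 3)·p³ ≈ 2081156 · 6.0732320e-02 ≈ 126393.43156.
Since α = 1/2 < 1, p = c/n^{1/2} ≫ 1/n is above the triangle threshold p ~ 1/n. Asymptotically E[X] ~ (c³/6)·n^{3(1−α)} = (6³/6)·n^{1.5} → ∞; triangles are abundant w.h.p.

E[X] ≈ 126393.43156; in regime p = Θ(1/n^{1/2}) E[X] diverges (above the triangle threshold p ~ 1/n).


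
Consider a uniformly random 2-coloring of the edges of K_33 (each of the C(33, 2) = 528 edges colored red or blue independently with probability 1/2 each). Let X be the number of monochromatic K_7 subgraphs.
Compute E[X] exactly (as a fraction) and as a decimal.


Let X = Σ_S X_S over the C(33, 7) = 4272048 subsets S of size 7, where X_S = 1 if the K_7 on S is monochromatic.
For a fixed S, the K_7 on S has C(7, 2) = 21 edges. P[all 21 edges red] = (1/2)^21, and likewise for blue, so P[monochromatic] = 2·(1/2)^21 = 2^{1 − 21} = 1/1048576.
By linearity of expectation: E[X] = C(33, 7) · 2^{1 − 21} = 4272048 · 1/1048576 = 267003/65536.
Numerically: E[X] ≈ 4.0741.

E[X] = C(33,7)·2^(1−C(7,2)) = 267003/65536 ≈ 4.0741.


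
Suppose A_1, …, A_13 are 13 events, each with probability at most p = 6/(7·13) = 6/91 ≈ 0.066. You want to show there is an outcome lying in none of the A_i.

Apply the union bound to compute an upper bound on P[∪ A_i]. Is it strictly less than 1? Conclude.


Union bound: P[∪_{i=1}^{13} A_i] ≤ Σ_i P[A_i] ≤ 13·p = 13·(6/91) = 6/7.
Numerically: 6/7 ≈ 0.857.
Is 6/7 < 1? YES.
Since P[∪ A_i] ≤ 6/7 < 1, the complement has P[∩ A_i^c] ≥ 1 − 6/7 = 1/7 > 0, so some outcome avoids every A_i.

13·p = 6/7 ≈ 0.857; existence CERTIFIED by the union bound.


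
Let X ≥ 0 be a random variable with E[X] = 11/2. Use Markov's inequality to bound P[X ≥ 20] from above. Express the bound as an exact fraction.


μ = E[X] = 11/2, a = 20.
Markov: P[X ≥ 20] ≤ μ/a = (11/2)/20 = 11/40.
Numerically: ≈ 0.2750.
(Since a = 20 > μ = 5.5000, the bound 11/40 is < 1 and informative.)

P[X ≥ 20] ≤ 11/40 ≈ 0.2750.


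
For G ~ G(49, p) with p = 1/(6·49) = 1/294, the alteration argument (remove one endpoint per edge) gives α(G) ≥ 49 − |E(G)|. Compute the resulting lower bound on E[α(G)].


E[|E(G)|] = C(49, 2)·p = 1176 · (1/294) = 4.
E[α(G)] ≥ n − E[|E(G)|] = 49 − 4 = 45.
Numerically: ≈ 45.000.
(This is only a lower bound; the true E[α(G)] may be larger.)

E[α(G)] ≥ 45 ≈ 45.000.


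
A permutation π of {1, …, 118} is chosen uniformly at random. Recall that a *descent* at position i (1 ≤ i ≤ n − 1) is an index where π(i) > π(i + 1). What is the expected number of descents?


Write X = Σ X_I over i = 1, …, 117, with X_I the indicator of one descent.
There are 117 indicators.
For each fixed i, the pair (π(i), π(i+1)) is a uniformly random ordered pair of distinct values from {1, …, 118}; by symmetry P[π(i) > π(i+1)] = 1/2.
By linearity: E[X] = 117 · (1/2) = (118 − 1) · (1/2) = 117/2 ≈ 58.5000.

E[X] = 117/2 = 58.5000.


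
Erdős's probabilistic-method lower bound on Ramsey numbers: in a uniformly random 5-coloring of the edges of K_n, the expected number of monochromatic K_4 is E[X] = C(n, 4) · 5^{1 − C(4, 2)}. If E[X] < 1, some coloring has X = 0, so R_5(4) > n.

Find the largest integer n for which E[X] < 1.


We need C(n, 4) · 5^{1 − 6} < 1, i.e. C(n, 4) < 5^{6 − 1} = 3125.
Check values of n near the boundary:
  n = 13: C(13, 4) = 715; 715 < 3125? YES
  n = 14: C(14, 4) = 1001; 1001 < 3125? YES
  n = 15: C(15, 4) = 1365; 1365 < 3125? YES
  n = 16: C(16, 4) = 1820; 1820 < 3125? YES
  n = 17: C(17, 4) = 2380; 2380 < 3125? YES
  n = 18: C(18, 4) = 3060; 3060 < 3125? YES
  n = 19: C(19, 4) = 3876; 3876 < 3125? NO
  n = 20: C(20, 4) = 4845; 4845 < 3125? NO
  n = 21: C(21, 4) = 5985; 5985 < 3125? NO
The largest n with C(n, 4) < 3125 is n = 18 (where E[X] = 612/625 ≈ 0.9792). Hence R_5(4) > 18, i.e. R_5(4) ≥ 19.

Largest n = 18; hence R_5(4) > 18.


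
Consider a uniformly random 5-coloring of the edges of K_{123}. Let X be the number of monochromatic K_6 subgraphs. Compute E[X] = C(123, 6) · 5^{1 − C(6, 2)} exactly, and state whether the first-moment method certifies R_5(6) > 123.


E[X] = C(123, 6) · 5^{1 − 15} = 4249404082 · 5^{−14} = 4249404082/6103515625.
As a reduced fraction: E[X] = 4249404082/6103515625 ≈ 0.6962224.
Is E[X] < 1? YES.
Since E[X] < 1, there exists a 5-coloring of K_{123} with no monochromatic K_6; hence R_5(6) > 123.

E[X] = 4249404082/6103515625 ≈ 0.6962224; E[X] < 1, so R_5(6) > 123.


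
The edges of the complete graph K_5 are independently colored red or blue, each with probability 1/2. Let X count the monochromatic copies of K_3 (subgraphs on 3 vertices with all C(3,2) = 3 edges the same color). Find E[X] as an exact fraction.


Let X = Σ_S X_S over the C(5, 3) = 10 subsets S of size 3, where X_S = 1 if the K_3 on S is monochromatic.
For a fixed S, the K_3 on S has C(3, 2) = 3 edges. P[all 3 edges red] = (1/2)^3, and likewise for blue, so P[monochromatic] = 2·(1/2)^3 = 2^{1 − 3} = 1/4.
By linearity of expectation: E[X] = C(5, 3) · 2^{1 − 3} = 10 · 1/4 = 5/2.
Numerically: E[X] ≈ 2.50000.

E[X] = C(5,3)·2^(1−C(3,2)) = 5/2 ≈ 2.50000.


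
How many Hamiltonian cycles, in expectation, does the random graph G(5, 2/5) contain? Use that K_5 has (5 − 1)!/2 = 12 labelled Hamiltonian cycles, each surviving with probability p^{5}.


K_5 has (5 − 1)!/2 = 12 labelled Hamiltonian cycles.
For each such Hamiltonian cycle H, let X_H = 1 if all 5 edges of H are present in G. Then P[X_H = 1] = p^{5} = (2/5)^{5} = 32/3125.
Summing the indicators: E[X] = Σ_H E[X_H] = 12 · p^{5} = 12 · 32/3125 = 384/3125.
Numerically: E[X] ≈ 0.12288.

E[X] = 12 · (2/5)^{5} = 384/3125 ≈ 0.12288.


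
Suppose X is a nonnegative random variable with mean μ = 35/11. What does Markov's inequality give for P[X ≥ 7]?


μ = E[X] = 35/11, a = 7.
Markov: P[X ≥ 7] ≤ μ/a = (35/11)/7 = 5/11.
Numerically: ≈ 0.455.
(Since a = 7 > μ = 3.182, the bound 5/11 is < 1 and informative.)

P[X ≥ 7] ≤ 5/11 ≈ 0.455.


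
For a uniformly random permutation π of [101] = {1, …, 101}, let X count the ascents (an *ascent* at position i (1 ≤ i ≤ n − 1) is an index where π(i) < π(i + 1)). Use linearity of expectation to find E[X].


Write X = Σ X_I over i = 1, …, 100, with X_I the indicator of one ascent.
There are 100 indicators.
For each fixed i, the pair (π(i), π(i+1)) is a uniformly random ordered pair of distinct values from {1, …, 101}; by symmetry P[π(i) < π(i+1)] = 1/2.
By linearity: E[X] = 100 · (1/2) = (101 − 1) · (1/2) = 50 ≈ 50.00000.

E[X] = 50 = 50.00000.


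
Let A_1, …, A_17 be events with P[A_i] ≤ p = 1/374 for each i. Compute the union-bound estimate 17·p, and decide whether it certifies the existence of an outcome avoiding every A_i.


Union bound: P[∪_{i=1}^{17} A_i] ≤ Σ_i P[A_i] ≤ 17·p = 17·(1/374) = 1/22.
Numerically: 1/22 ≈ 0.04545.
Is 1/22 < 1? YES.
Since P[∪ A_i] ≤ 1/22 < 1, the complement has P[∩ A_i^c] ≥ 1 − 1/22 = 21/22 > 0, so some outcome avoids every A_i.

17·p = 1/22 ≈ 0.04545; existence CERTIFIED by the union bound.


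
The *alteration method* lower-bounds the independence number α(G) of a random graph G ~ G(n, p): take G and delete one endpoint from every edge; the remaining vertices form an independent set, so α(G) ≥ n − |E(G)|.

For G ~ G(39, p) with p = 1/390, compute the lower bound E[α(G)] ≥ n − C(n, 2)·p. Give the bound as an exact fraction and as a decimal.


E[|E(G)|] = C(39, 2)·p = 741 · (1/390) = 19/10.
E[α(G)] ≥ n − E[|E(G)|] = 39 − 19/10 = 371/10.
Numerically: ≈ 37.1000.
(This is only a lower bound; the true E[α(G)] may be larger.)

E[α(G)] ≥ 371/10 ≈ 37.1000.


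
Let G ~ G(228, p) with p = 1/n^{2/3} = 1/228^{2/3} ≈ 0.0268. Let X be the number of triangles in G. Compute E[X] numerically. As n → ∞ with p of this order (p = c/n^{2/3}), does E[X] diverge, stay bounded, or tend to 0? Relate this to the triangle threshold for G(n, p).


Number of potential triangles: C(228, 3) = 1949476.
Each occurs with probability p³ ≈ (0.0268)³ ≈ 1.92367e-05.
By linearity: E[X] = C(228, 3)·p³ ≈ 1949476 · 1.92367e-05 ≈ 37.501.
Since α = 2/3 < 1, p = c/n^{2/3} ≫ 1/n is above the triangle threshold p ~ 1/n. Asymptotically E[X] ~ (c³/6)·n^{3(1−α)} = (1³/6)·n^{1} → ∞; triangles are abundant w.h.p.

E[X] ≈ 37.501; in regime p = Θ(1/n^{2/3}) E[X] diverges (above the triangle threshold p ~ 1/n).


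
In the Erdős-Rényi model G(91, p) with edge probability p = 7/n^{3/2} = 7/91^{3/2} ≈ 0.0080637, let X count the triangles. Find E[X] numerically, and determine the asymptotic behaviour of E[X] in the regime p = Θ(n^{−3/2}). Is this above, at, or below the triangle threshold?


Number of potential triangles: C(91, 3) = 121485.
Each occurs with probability p³ ≈ (0.0080637)³ ≈ 5.2433380e-07.
By linearity: E[X] = C(91, 3)·p³ ≈ 121485 · 5.2433380e-07 ≈ 0.06370.
Since α = 3/2 > 1, p = c/n^{3/2} = o(1/n) is below the triangle threshold p ~ 1/n. Asymptotically E[X] ~ (c³/6)·n^{3(1−α)} = (7³/6)·n^{-1.5} → 0, so by Markov's inequality G has no triangles w.h.p.

E[X] ≈ 0.06370; in regime p = Θ(1/n^{3/2}) E[X] tends to 0 (below the triangle threshold p ~ 1/n).


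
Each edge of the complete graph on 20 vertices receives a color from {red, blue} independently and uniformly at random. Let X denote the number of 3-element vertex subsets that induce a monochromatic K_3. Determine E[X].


Let X = Σ_S X_S over the C(20, 3) = 1140 subsets S of size 3, where X_S = 1 if the K_3 on S is monochromatic.
For a fixed S, the K_3 on S has C(3, 2) = 3 edges. P[all 3 edges red] = (1/2)^3, and likewise for blue, so P[monochromatic] = 2·(1/2)^3 = 2^{1 − 3} = 1/4.
Summing: E[X] = C(20, 3) · 2^{1 − 3} = 1140 · 1/4 = 285.
Numerically: E[X] ≈ 285.000.

E[X] = C(20,3)·2^(1−C(3,2)) = 285 ≈ 285.000.


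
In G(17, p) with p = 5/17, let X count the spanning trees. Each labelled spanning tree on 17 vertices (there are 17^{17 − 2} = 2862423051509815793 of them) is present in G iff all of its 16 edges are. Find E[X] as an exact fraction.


K_17 has 17^{17 − 2} = 2862423051509815793 labelled spanning trees.
For each such spanning tree H, let X_H = 1 if all 16 edges of H are present in G. Then P[X_H = 1] = p^{16} = (5/17)^{16} = 152587890625/48661191875666868481.
Summing the indicators: E[X] = Σ_H E[X_H] = 2862423051509815793 · p^{16} = 2862423051509815793 · 152587890625/48661191875666868481 = 152587890625/17.
Numerically: E[X] ≈ 8.976e+09.

E[X] = 2862423051509815793 · (5/17)^{16} = 152587890625/17 ≈ 8.976e+09.


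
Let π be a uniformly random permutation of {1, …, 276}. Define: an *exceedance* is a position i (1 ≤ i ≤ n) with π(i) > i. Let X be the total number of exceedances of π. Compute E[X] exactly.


Write X = Σ_{i=1}^{276} X_i, where X_i = 1_{π(i) > i}.
For each fixed i, π(i) is uniform over {1, …, 276} (marginal of a uniform permutation), so P[π(i) > i] = (n − i)/n. Summing: Σ_{i=1}^{276} (n − i)/n = (0 + 1 + … + 275)/276 = 276(276 − 1)/(2·276) = (276 − 1)/2.
Hence E[X] = Σ_{i=1}^{276} (276 − i)/276 = 275/2 ≈ 137.500000.

E[X] = 275/2 = 137.500000.


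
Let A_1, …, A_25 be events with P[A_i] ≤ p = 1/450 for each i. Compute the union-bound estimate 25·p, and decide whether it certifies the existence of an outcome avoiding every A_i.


Union bound: P[∪_{i=1}^{25} A_i] ≤ Σ_i P[A_i] ≤ 25·p = 25·(1/450) = 1/18.
Numerically: 1/18 ≈ 0.0555556.
Is 1/18 < 1? YES.
Since P[∪ A_i] ≤ 1/18 < 1, the complement has P[∩ A_i^c] ≥ 1 − 1/18 = 17/18 > 0, so some outcome avoids every A_i.

25·p = 1/18 ≈ 0.0555556; existence CERTIFIED by the union bound.


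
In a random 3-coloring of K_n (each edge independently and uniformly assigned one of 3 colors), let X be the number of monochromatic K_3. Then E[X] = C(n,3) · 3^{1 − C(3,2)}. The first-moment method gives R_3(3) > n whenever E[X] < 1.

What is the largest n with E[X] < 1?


We need C(n, 3) · 3^{1 − 3} < 1, i.e. C(n, 3) < 3^{3 − 1} = 9.
Check values of n near the boundary:
  n = 3: C(3, 3) = 1; 1 < 9? YES
  n = 4: C(4, 3) = 4; 4 < 9? YES
  n = 5: C(5, 3) = 10; 10 < 9? NO
The largest n with C(n, 3) < 9 is n = 4 (where E[X] = 4/9 ≈ 0.4444). Hence R_3(3) > 4, i.e. R_3(3) ≥ 5.

Largest n = 4; hence R_3(3) > 4.


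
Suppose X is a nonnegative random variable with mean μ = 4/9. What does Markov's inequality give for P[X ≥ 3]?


μ = E[X] = 4/9, a = 3.
Markov: P[X ≥ 3] ≤ μ/a = (4/9)/3 = 4/27.
Numerically: ≈ 0.148148.
(Since a = 3 > μ = 0.444444, the bound 4/27 is < 1 and informative.)

P[X ≥ 3] ≤ 4/27 ≈ 0.148148.


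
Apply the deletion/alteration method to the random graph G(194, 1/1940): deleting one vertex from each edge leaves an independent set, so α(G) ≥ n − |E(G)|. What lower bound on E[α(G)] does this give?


E[|E(G)|] = C(194, 2)·p = 18721 · (1/1940) = 193/20.
E[α(G)] ≥ n − E[|E(G)|] = 194 − 193/20 = 3687/20.
Numerically: ≈ 184.3500.
(This is only a lower bound; the true E[α(G)] may be larger.)

E[α(G)] ≥ 3687/20 ≈ 184.3500.


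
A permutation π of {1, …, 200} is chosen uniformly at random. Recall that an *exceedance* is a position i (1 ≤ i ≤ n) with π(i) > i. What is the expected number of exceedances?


Write X = Σ_{i=1}^{200} X_i, where X_i = 1_{π(i) > i}.
For each fixed i, π(i) is uniform over {1, …, 200} (marginal of a uniform permutation), so P[π(i) > i] = (n − i)/n. Summing: Σ_{i=1}^{200} (n − i)/n = (0 + 1 + … + 199)/200 = 200(200 − 1)/(2·200) = (200 − 1)/2.
Hence E[X] = Σ_{i=1}^{200} (200 − i)/200 = 199/2 ≈ 99.50000.

E[X] = 199/2 = 99.50000.


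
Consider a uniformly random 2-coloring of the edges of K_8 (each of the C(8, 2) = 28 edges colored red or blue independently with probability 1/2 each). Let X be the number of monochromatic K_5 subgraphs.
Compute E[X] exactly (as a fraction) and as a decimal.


Let X = Σ_S X_S over the C(8, 5) = 56 subsets S of size 5, where X_S = 1 if the K_5 on S is monochromatic.
For a fixed S, the K_5 on S has C(5, 2) = 10 edges. P[all 10 edges red] = (1/2)^10, and likewise for blue, so P[monochromatic] = 2·(1/2)^10 = 2^{1 − 10} = 1/512.
Summing: E[X] = C(8, 5) · 2^{1 − 10} = 56 · 1/512 = 7/64.
Numerically: E[X] ≈ 0.1094.

E[X] = C(8,5)·2^(1−C(5,2)) = 7/64 ≈ 0.1094.


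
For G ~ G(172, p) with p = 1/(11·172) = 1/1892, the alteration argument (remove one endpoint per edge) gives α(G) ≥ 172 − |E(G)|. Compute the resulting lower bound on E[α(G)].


E[|E(G)|] = C(172, 2)·p = 14706 · (1/1892) = 171/22.
E[α(G)] ≥ n − E[|E(G)|] = 172 − 171/22 = 3613/22.
Numerically: ≈ 164.22727.
(This is only a lower bound; the true E[α(G)] may be larger.)

E[α(G)] ≥ 3613/22 ≈ 164.22727.


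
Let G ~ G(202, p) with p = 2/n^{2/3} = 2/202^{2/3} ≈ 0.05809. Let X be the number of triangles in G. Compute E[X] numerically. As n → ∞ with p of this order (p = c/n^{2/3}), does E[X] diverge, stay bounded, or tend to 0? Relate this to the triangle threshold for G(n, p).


Number of potential triangles: C(202, 3) = 1353400.
Each occurs with probability p³ ≈ (0.05809)³ ≈ 1.960592e-04.
By linearity: E[X] = C(202, 3)·p³ ≈ 1353400 · 1.960592e-04 ≈ 265.3465.
Since α = 2/3 < 1, p = c/n^{2/3} ≫ 1/n is above the triangle threshold p ~ 1/n. Asymptotically E[X] ~ (c³/6)·n^{3(1−α)} = (2³/6)·n^{1} → ∞; triangles are abundant w.h.p.

E[X] ≈ 265.3465; in regime p = Θ(1/n^{2/3}) E[X] diverges (above the triangle threshold p ~ 1/n).


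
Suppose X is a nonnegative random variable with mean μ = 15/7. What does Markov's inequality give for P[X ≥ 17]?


μ = E[X] = 15/7, a = 17.
Markov: P[X ≥ 17] ≤ μ/a = (15/7)/17 = 15/119.
Numerically: ≈ 0.126.
(Since a = 17 > μ = 2.143, the bound 15/119 is < 1 and informative.)

P[X ≥ 17] ≤ 15/119 ≈ 0.126.


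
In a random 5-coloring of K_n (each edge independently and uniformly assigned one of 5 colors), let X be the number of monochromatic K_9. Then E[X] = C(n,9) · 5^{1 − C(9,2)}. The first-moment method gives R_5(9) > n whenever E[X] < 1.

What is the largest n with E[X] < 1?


We need C(n, 9) · 5^{1 − 36} < 1, i.e. C(n, 9) < 5^{36 − 1} = 2910383045673370361328125.
Check values of n near the boundary:
  n = 2166: C(2166, 9) = 2844037944203015677277940; 2844037944203015677277940 < 2910383045673370361328125? YES
  n = 2167: C(2167, 9) = 2855899084841489792706810; 2855899084841489792706810 < 2910383045673370361328125? YES
  n = 2168: C(2168, 9) = 2867804175977929537095120; 2867804175977929537095120 < 2910383045673370361328125? YES
  n = 2169: C(2169, 9) = 2879753360044504243499683; 2879753360044504243499683 < 2910383045673370361328125? YES
  n = 2170: C(2170, 9) = 2891746779868845075610510; 2891746779868845075610510 < 2910383045673370361328125? YES
  n = 2171: C(2171, 9) = 2903784578674959601827205; 2903784578674959601827205 < 2910383045673370361328125? YES
  n = 2172: C(2172, 9) = 2915866900084148060642020; 2915866900084148060642020 < 2910383045673370361328125? NO
The largest n with C(n, 9) < 2910383045673370361328125 is n = 2171 (where E[X] = 580756915734991920365441/582076609134674072265625 ≈ 0.997733). Hence R_5(9) > 2171, i.e. R_5(9) ≥ 2172.

Largest n = 2171; hence R_5(9) > 2171.


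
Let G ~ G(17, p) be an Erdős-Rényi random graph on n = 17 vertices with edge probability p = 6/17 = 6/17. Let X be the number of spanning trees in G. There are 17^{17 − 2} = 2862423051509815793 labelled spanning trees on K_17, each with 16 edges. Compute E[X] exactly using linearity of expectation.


K_17 has 17^{17 − 2} = 2862423051509815793 labelled spanning trees.
For each such spanning tree H, let X_H = 1 if all 16 edges of H are present in G. Then P[X_H = 1] = p^{16} = (6/17)^{16} = 2821109907456/48661191875666868481.
By linearity: E[X] = Σ_H E[X_H] = 2862423051509815793 · p^{16} = 2862423051509815793 · 2821109907456/48661191875666868481 = 2821109907456/17.
Numerically: E[X] ≈ 1.65948e+11.

E[X] = 2862423051509815793 · (6/17)^{16} = 2821109907456/17 ≈ 1.65948e+11.


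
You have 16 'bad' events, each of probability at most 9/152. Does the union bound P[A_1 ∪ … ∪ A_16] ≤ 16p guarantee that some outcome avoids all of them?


Union bound: P[∪_{i=1}^{16} A_i] ≤ Σ_i P[A_i] ≤ 16·p = 16·(9/152) = 18/19.
Numerically: 18/19 ≈ 0.94737.
Is 18/19 < 1? YES.
Since P[∪ A_i] ≤ 18/19 < 1, the complement has P[∩ A_i^c] ≥ 1 − 18/19 = 1/19 > 0, so some outcome avoids every A_i.

16·p = 18/19 ≈ 0.94737; existence CERTIFIED by the union bound.


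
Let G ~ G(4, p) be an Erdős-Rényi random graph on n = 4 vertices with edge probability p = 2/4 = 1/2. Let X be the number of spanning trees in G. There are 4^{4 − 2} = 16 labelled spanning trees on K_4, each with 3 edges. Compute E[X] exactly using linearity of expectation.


K_4 has 4^{4 − 2} = 16 labelled spanning trees.
For each such spanning tree H, let X_H = 1 if all 3 edges of H are present in G. Then P[X_H = 1] = p^{3} = (1/2)^{3} = 1/8.
Summing the indicators: E[X] = Σ_H E[X_H] = 16 · p^{3} = 16 · 1/8 = 2.
Numerically: E[X] ≈ 2.

E[X] = 16 · (1/2)^{3} = 2 ≈ 2.


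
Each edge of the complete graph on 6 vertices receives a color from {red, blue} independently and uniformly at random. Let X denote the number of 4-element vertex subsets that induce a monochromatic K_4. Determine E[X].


Let X = Σ_S X_S over the C(6, 4) = 15 subsets S of size 4, where X_S = 1 if the K_4 on S is monochromatic.
For a fixed S, the K_4 on S has C(4, 2) = 6 edges. P[all 6 edges red] = (1/2)^6, and likewise for blue, so P[monochromatic] = 2·(1/2)^6 = 2^{1 − 6} = 1/32.
By linearity: E[X] = C(6, 4) · 2^{1 − 6} = 15 · 1/32 = 15/32.
Numerically: E[X] ≈ 0.468750.

E[X] = C(6,4)·2^(1−C(4,2)) = 15/32 ≈ 0.468750.


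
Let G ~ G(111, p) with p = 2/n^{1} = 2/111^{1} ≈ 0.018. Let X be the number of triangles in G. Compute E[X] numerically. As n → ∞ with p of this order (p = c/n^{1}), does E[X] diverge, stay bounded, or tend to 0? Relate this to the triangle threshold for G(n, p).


Number of potential triangles: C(111, 3) = 221815.
Each occurs with probability p³ ≈ (0.018)³ ≈ 5.84953e-06.
By linearity: E[X] = C(111, 3)·p³ ≈ 221815 · 5.84953e-06 ≈ 1.298.
Here α = 1, so p = 2/n is exactly at the triangle threshold p ~ 1/n. Asymptotically E[X] → c³/6 = 2³/6 = 4/3 ≈ 1.333, a bounded constant. In this regime the triangle count is asymptotically Poisson(c³/6).

E[X] ≈ 1.298; in regime p = Θ(1/n^{1}) E[X] stays bounded (at the triangle threshold p ~ 1/n).


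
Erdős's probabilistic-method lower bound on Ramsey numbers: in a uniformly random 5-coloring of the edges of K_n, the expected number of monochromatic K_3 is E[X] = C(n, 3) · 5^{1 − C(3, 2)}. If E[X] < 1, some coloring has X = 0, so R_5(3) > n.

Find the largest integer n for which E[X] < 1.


We need C(n, 3) · 5^{1 − 3} < 1, i.e. C(n, 3) < 5^{3 − 1} = 25.
Check values of n near the boundary:
  n = 3: C(3, 3) = 1; 1 < 25? YES
  n = 4: C(4, 3) = 4; 4 < 25? YES
  n = 5: C(5, 3) = 10; 10 < 25? YES
  n = 6: C(6, 3) = 20; 20 < 25? YES
  n = 7: C(7, 3) = 35; 35 < 25? NO
The largest n with C(n, 3) < 25 is n = 6 (where E[X] = 4/5 ≈ 0.80000). Hence R_5(3) > 6, i.e. R_5(3) ≥ 7.

Largest n = 6; hence R_5(3) > 6.


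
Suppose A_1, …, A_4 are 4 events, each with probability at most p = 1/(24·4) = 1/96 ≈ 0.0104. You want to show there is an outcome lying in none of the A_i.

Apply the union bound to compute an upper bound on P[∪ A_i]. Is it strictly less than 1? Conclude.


Union bound: P[∪_{i=1}^{4} A_i] ≤ Σ_i P[A_i] ≤ 4·p = 4·(1/96) = 1/24.
Numerically: 1/24 ≈ 0.0417.
Is 1/24 < 1? YES.
Since P[∪ A_i] ≤ 1/24 < 1, the complement has P[∩ A_i^c] ≥ 1 − 1/24 = 23/24 > 0, so some outcome avoids every A_i.

4·p = 1/24 ≈ 0.0417; existence CERTIFIED by the union bound.


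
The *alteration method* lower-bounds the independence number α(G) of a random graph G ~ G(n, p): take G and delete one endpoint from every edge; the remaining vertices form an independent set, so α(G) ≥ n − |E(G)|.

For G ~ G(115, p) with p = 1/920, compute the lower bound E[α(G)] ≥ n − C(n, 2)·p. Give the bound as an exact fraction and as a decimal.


E[|E(G)|] = C(115, 2)·p = 6555 · (1/920) = 57/8.
E[α(G)] ≥ n − E[|E(G)|] = 115 − 57/8 = 863/8.
Numerically: ≈ 107.875.
(This is only a lower bound; the true E[α(G)] may be larger.)

E[α(G)] ≥ 863/8 ≈ 107.875.


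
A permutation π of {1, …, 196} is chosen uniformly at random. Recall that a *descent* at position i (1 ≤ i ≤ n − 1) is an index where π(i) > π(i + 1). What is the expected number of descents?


Write X = Σ X_I over i = 1, …, 195, with X_I the indicator of one descent.
There are 195 indicators.
For each fixed i, the pair (π(i), π(i+1)) is a uniformly random ordered pair of distinct values from {1, …, 196}; by symmetry P[π(i) > π(i+1)] = 1/2.
By linearity: E[X] = 195 · (1/2) = (196 − 1) · (1/2) = 195/2 ≈ 97.5000.

E[X] = 195/2 = 97.5000.


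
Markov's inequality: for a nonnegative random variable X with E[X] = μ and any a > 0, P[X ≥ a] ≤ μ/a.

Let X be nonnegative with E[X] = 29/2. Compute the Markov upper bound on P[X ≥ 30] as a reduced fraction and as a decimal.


μ = E[X] = 29/2, a = 30.
Markov: P[X ≥ 30] ≤ μ/a = (29/2)/30 = 29/60.
Numerically: ≈ 0.483.
(Since a = 30 > μ = 14.500, the bound 29/60 is < 1 and informative.)

P[X ≥ 30] ≤ 29/60 ≈ 0.483.


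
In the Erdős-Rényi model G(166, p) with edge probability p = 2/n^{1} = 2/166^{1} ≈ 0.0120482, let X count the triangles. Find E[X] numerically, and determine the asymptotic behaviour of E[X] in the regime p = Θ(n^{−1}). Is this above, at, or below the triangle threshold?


Number of potential triangles: C(166, 3) = 748660.
Each occurs with probability p³ ≈ (0.0120482)³ ≈ 1.74890300e-06.
By linearity: E[X] = C(166, 3)·p³ ≈ 748660 · 1.74890300e-06 ≈ 1.309334.
Here α = 1, so p = 2/n is exactly at the triangle threshold p ~ 1/n. Asymptotically E[X] → c³/6 = 2³/6 = 4/3 ≈ 1.333333, a bounded constant. In this regime the triangle count is asymptotically Poisson(c³/6).

E[X] ≈ 1.309334; in regime p = Θ(1/n^{1}) E[X] stays bounded (at the triangle threshold p ~ 1/n).
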